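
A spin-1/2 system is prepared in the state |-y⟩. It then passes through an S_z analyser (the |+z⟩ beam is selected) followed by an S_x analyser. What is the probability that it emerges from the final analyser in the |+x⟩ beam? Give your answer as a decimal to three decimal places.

0.250

First analyser (S_z): from |-y⟩, P(|+z⟩) = 1/2.
After stage 1 the state is |+z⟩; P(|+x⟩) = |⟨+x|+z⟩|² = 1/2.
Joint probability = 1/2 × 1/2 = 0.250.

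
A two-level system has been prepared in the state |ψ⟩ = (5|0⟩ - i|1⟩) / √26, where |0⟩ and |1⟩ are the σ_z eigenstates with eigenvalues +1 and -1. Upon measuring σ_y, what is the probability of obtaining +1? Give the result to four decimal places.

0.3077

|+y⟩ = (|0⟩ + i|1⟩)/√2, so ⟨+y|ψ⟩ = (4) / (√2·√26).
P = |4|² / 52 = 16/52.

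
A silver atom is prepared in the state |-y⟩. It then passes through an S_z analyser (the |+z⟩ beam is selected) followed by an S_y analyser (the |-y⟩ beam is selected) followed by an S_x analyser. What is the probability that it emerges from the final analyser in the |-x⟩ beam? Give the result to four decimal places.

First analyser (S_z): from |-y⟩, P(|+z⟩) = 1/2.
After stage 1 the state is |+z⟩; P(|-y⟩) = |⟨-y|+z⟩|² = 1/2.
After stage 2 the state is |-y⟩; P(|-x⟩) = |⟨-x|-y⟩|² = 1/2.
Joint probability = 1/2 × 1/2 × 1/2 = 0.1250.

0.1250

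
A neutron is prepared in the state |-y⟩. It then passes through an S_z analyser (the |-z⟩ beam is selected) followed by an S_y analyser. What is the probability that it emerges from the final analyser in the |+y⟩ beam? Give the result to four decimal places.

First analyser (S_z): from |-y⟩, P(|-z⟩) = 1/2.
After stage 1 the state is |-z⟩; P(|+y⟩) = |⟨+y|-z⟩|² = 1/2.
Joint probability = 1/2 × 1/2 = 0.2500.

0.2500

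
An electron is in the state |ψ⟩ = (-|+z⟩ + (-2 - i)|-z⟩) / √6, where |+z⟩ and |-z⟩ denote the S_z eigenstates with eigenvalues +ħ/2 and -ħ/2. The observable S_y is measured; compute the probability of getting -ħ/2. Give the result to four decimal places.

0.3333

|-y⟩ = (|+z⟩ - i|-z⟩)/√2, so ⟨-y|ψ⟩ = (-2i) / (√2·√6).
P = |-2i|² / 12 = 4/12.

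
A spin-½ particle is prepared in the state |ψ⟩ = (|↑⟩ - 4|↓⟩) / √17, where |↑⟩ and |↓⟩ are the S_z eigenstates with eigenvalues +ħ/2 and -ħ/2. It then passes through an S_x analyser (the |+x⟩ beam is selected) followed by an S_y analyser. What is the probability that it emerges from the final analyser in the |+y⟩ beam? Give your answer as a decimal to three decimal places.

First analyser (S_x): P(|+x⟩) = |⟨+x|ψ⟩|² = 9/34.
After stage 1 the state is |+x⟩; P(|+y⟩) = |⟨+y|+x⟩|² = 1/2.
Joint probability = 9/34 × 1/2 = 0.132.

0.132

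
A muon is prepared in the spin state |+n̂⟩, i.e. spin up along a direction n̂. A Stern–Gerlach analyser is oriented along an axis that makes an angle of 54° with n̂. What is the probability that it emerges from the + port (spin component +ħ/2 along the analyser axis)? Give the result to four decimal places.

0.7939

For spin-½, the probability of finding spin-up along an axis at angle θ to the initial spin direction is cos²(θ/2); spin-down is sin²(θ/2).
θ = 54°, so P = cos²(27°) ≈ 0.7939.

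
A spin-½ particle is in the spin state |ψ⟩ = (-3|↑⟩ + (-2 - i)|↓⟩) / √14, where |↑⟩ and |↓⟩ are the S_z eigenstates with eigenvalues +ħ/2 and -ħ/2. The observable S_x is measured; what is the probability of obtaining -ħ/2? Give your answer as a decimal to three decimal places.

|-x⟩ = (|↑⟩ - |↓⟩)/√2, so ⟨-x|ψ⟩ = (-1 + i) / (√2·√14).
P = |-1 + i|² / 28 = 2/28.

0.071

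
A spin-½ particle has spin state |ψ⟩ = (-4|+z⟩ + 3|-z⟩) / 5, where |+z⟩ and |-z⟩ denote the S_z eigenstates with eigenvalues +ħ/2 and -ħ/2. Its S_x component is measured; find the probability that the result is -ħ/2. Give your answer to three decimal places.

0.980

|-x⟩ = (|+z⟩ - |-z⟩)/√2, so ⟨-x|ψ⟩ = (-7) / (√2·5).
P = |-7|² / 50 = 49/50.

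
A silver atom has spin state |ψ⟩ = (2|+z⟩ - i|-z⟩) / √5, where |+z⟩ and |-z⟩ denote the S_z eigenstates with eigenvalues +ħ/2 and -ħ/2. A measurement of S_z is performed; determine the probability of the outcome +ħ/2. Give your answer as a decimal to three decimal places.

0.800

The +ħ/2 outcome corresponds to |+z⟩. Its amplitude in |ψ⟩ is 2/√5.
P = |2|² / 5 = 4/5.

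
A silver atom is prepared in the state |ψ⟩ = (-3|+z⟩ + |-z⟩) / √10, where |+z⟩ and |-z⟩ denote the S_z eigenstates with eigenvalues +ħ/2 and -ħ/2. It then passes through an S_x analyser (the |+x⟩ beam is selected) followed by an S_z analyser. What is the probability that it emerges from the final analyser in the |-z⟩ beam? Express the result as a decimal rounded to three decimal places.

0.100

First analyser (S_x): P(|+x⟩) = |⟨+x|ψ⟩|² = 4/20.
After stage 1 the state is |+x⟩; P(|-z⟩) = |⟨-z|+x⟩|² = 1/2.
Joint probability = 4/20 × 1/2 = 0.100.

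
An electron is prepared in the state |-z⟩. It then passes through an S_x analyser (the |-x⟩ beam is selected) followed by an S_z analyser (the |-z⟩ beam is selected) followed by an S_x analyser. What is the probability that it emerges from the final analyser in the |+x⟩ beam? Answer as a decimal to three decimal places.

First analyser (S_x): from |-z⟩, P(|-x⟩) = 1/2.
After stage 1 the state is |-x⟩; P(|-z⟩) = |⟨-z|-x⟩|² = 1/2.
After stage 2 the state is |-z⟩; P(|+x⟩) = |⟨+x|-z⟩|² = 1/2.
Joint probability = 1/2 × 1/2 × 1/2 = 0.125.

0.125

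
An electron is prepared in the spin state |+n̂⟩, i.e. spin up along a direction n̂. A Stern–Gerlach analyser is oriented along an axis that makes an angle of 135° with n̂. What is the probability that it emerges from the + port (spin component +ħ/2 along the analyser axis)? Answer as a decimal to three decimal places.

0.146

For spin-½, the probability of finding spin-up along an axis at angle θ to the initial spin direction is cos²(θ/2); spin-down is sin²(θ/2).
θ = 135°, so P = cos²(67.5°) ≈ 0.146.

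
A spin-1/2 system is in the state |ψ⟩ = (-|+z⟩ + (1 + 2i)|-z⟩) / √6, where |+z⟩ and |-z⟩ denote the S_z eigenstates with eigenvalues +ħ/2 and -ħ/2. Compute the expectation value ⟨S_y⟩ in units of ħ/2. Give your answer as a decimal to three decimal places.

-0.667

⟨σ_y⟩ = 2 Im(a* b)/(|a|²+|b|²) with a = -1, b = (1 + 2i).
a* b = (-1 - 2i), so ⟨σ_y⟩ = -4/6.
⟨S_y⟩ = (ħ/2)·⟨σ_y⟩.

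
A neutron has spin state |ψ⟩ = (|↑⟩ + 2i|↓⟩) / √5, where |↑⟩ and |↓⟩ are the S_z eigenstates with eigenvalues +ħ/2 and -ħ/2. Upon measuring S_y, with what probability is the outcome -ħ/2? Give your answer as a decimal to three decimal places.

|-y⟩ = (|↑⟩ - i|↓⟩)/√2, so ⟨-y|ψ⟩ = (-1) / (√2·√5).
P = |-1|² / 10 = 1/10.

0.100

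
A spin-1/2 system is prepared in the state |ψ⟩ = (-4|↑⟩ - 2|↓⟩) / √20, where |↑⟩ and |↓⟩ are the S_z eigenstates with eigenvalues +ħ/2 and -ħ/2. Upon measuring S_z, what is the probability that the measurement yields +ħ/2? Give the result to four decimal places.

The +ħ/2 outcome corresponds to |↑⟩. Its amplitude in |ψ⟩ is -4/√20.
P = |-4|² / 20 = 16/20.

0.8000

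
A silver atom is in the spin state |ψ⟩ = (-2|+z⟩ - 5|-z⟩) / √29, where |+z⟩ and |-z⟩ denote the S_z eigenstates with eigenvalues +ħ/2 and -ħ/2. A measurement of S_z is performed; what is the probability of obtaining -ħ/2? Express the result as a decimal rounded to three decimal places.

0.862

The -ħ/2 outcome corresponds to |-z⟩. Its amplitude in |ψ⟩ is -5/√29.
P = |-5|² / 29 = 25/29.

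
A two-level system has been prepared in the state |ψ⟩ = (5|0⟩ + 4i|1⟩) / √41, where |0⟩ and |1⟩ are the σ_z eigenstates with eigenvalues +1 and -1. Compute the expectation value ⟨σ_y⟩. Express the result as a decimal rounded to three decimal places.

⟨σ_y⟩ = 2 Im(a* b)/(|a|²+|b|²) with a = 5, b = 4i.
a* b = 20i, so ⟨σ_y⟩ = 40/41.

0.976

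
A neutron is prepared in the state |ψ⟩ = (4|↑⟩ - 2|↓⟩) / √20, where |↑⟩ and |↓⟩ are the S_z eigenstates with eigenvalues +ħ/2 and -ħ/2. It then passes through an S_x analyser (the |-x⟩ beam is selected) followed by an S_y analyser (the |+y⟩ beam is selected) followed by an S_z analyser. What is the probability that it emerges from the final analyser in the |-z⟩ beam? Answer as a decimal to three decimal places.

0.225

First analyser (S_x): P(|-x⟩) = |⟨-x|ψ⟩|² = 36/40.
After stage 1 the state is |-x⟩; P(|+y⟩) = |⟨+y|-x⟩|² = 1/2.
After stage 2 the state is |+y⟩; P(|-z⟩) = |⟨-z|+y⟩|² = 1/2.
Joint probability = 36/40 × 1/2 × 1/2 = 0.225.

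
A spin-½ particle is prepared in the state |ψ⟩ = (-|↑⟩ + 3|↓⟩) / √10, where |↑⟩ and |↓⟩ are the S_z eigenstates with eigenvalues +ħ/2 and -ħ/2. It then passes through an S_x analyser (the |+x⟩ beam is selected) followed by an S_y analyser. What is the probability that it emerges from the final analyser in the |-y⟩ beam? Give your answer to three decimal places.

0.100

First analyser (S_x): P(|+x⟩) = |⟨+x|ψ⟩|² = 4/20.
After stage 1 the state is |+x⟩; P(|-y⟩) = |⟨-y|+x⟩|² = 1/2.
Joint probability = 4/20 × 1/2 = 0.100.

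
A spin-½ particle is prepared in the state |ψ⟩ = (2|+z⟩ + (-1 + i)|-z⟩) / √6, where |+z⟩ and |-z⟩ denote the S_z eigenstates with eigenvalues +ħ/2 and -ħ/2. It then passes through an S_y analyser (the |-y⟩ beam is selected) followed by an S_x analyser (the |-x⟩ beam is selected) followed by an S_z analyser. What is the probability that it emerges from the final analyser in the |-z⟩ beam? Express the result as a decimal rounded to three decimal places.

0.042

First analyser (S_y): P(|-y⟩) = |⟨-y|ψ⟩|² = 2/12.
After stage 1 the state is |-y⟩; P(|-x⟩) = |⟨-x|-y⟩|² = 1/2.
After stage 2 the state is |-x⟩; P(|-z⟩) = |⟨-z|-x⟩|² = 1/2.
Joint probability = 2/12 × 1/2 × 1/2 = 0.042.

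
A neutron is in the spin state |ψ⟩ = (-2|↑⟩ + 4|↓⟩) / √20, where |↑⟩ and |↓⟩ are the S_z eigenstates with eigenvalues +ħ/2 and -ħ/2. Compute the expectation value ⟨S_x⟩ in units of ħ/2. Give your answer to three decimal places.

-0.800

⟨σ_x⟩ = 2 Re(a* b)/(|a|²+|b|²) with a = -2, b = 4.
a* b = -8, so ⟨σ_x⟩ = -16/20.
⟨S_x⟩ = (ħ/2)·⟨σ_x⟩.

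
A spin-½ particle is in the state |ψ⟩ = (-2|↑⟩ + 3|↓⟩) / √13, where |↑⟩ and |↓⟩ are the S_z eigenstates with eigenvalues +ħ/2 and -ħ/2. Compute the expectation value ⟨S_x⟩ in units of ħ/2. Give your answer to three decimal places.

-0.923

⟨σ_x⟩ = 2 Re(a* b)/(|a|²+|b|²) with a = -2, b = 3.
a* b = -6, so ⟨σ_x⟩ = -12/13.
⟨S_x⟩ = (ħ/2)·⟨σ_x⟩.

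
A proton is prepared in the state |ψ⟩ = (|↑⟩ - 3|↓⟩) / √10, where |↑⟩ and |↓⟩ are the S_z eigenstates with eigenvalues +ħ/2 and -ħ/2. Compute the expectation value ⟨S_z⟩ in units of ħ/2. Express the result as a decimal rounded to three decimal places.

⟨σ_z⟩ = |a|² - |b|² divided by |a|²+|b|², with a, b the |↑⟩, |↓⟩ amplitudes.
= (1 - 9)/10 = -8/10.
⟨S_z⟩ = (ħ/2)·⟨σ_z⟩.

-0.800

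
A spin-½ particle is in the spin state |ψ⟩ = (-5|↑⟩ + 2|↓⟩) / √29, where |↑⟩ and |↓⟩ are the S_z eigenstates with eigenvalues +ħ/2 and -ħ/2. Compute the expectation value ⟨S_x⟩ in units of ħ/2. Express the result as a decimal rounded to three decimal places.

⟨σ_x⟩ = 2 Re(a* b)/(|a|²+|b|²) with a = -5, b = 2.
a* b = -10, so ⟨σ_x⟩ = -20/29.
⟨S_x⟩ = (ħ/2)·⟨σ_x⟩.

-0.690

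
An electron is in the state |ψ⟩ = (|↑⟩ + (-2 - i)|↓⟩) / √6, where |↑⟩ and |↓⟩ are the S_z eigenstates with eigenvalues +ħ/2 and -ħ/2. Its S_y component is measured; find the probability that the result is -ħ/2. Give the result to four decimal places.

0.6667

|-y⟩ = (|↑⟩ - i|↓⟩)/√2, so ⟨-y|ψ⟩ = (2 - 2i) / (√2·√6).
P = |2 - 2i|² / 12 = 8/12.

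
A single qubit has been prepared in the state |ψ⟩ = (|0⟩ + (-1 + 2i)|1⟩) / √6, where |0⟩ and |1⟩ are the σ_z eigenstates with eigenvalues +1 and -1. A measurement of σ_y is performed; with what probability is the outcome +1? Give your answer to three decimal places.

0.833

|+y⟩ = (|0⟩ + i|1⟩)/√2, so ⟨+y|ψ⟩ = (3 + i) / (√2·√6).
P = |3 + i|² / 12 = 10/12.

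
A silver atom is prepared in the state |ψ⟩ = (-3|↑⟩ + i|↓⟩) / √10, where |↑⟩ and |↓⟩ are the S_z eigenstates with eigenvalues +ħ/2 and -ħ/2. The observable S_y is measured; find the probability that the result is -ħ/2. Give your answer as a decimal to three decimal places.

0.800

|-y⟩ = (|↑⟩ - i|↓⟩)/√2, so ⟨-y|ψ⟩ = (-4) / (√2·√10).
P = |-4|² / 20 = 16/20.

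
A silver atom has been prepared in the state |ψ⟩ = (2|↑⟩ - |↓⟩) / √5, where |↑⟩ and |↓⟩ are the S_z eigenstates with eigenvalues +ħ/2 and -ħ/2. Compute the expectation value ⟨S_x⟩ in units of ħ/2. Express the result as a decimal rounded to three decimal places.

-0.800

⟨σ_x⟩ = 2 Re(a* b)/(|a|²+|b|²) with a = 2, b = -1.
a* b = -2, so ⟨σ_x⟩ = -4/5.
⟨S_x⟩ = (ħ/2)·⟨σ_x⟩.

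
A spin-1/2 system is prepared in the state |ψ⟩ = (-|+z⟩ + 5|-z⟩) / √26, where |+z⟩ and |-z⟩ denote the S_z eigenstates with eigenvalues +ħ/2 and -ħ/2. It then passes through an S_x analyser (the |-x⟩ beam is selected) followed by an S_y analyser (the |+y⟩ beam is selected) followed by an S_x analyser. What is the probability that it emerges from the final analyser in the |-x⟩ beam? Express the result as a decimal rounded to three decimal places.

0.173

First analyser (S_x): P(|-x⟩) = |⟨-x|ψ⟩|² = 36/52.
After stage 1 the state is |-x⟩; P(|+y⟩) = |⟨+y|-x⟩|² = 1/2.
After stage 2 the state is |+y⟩; P(|-x⟩) = |⟨-x|+y⟩|² = 1/2.
Joint probability = 36/52 × 1/2 × 1/2 = 0.173.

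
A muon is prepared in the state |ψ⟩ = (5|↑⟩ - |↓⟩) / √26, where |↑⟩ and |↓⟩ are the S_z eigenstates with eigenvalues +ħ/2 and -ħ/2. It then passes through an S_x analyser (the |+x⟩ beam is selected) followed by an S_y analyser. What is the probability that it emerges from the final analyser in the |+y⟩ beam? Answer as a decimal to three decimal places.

First analyser (S_x): P(|+x⟩) = |⟨+x|ψ⟩|² = 16/52.
After stage 1 the state is |+x⟩; P(|+y⟩) = |⟨+y|+x⟩|² = 1/2.
Joint probability = 16/52 × 1/2 = 0.154.

0.154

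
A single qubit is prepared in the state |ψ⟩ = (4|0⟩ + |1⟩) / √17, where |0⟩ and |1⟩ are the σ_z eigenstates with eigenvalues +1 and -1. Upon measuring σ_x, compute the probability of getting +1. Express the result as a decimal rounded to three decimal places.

0.735

|+x⟩ = (|0⟩ + |1⟩)/√2, so ⟨+x|ψ⟩ = (5) / (√2·√17).
P = |5|² / 34 = 25/34.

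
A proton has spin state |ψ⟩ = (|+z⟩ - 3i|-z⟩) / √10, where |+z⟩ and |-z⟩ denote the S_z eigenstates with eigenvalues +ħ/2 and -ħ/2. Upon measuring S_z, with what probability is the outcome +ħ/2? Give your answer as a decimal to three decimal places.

0.100

The +ħ/2 outcome corresponds to |+z⟩. Its amplitude in |ψ⟩ is 1/√10.
P = |1|² / 10 = 1/10.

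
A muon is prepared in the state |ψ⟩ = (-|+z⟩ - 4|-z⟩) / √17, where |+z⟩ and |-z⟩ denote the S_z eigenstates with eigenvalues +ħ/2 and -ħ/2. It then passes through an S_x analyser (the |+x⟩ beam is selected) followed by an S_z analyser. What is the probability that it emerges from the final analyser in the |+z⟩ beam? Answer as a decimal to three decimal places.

0.368

First analyser (S_x): P(|+x⟩) = |⟨+x|ψ⟩|² = 25/34.
After stage 1 the state is |+x⟩; P(|+z⟩) = |⟨+z|+x⟩|² = 1/2.
Joint probability = 25/34 × 1/2 = 0.368.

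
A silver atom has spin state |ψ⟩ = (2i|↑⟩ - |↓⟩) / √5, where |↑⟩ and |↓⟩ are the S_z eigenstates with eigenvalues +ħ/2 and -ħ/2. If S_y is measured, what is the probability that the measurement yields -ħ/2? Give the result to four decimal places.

0.1000

|-y⟩ = (|↑⟩ - i|↓⟩)/√2, so ⟨-y|ψ⟩ = (i) / (√2·√5).
P = |i|² / 10 = 1/10.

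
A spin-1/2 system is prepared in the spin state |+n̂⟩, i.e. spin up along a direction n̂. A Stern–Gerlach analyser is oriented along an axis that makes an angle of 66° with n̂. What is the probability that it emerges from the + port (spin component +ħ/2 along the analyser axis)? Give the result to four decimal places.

0.7034

For spin-½, the probability of finding spin-up along an axis at angle θ to the initial spin direction is cos²(θ/2); spin-down is sin²(θ/2).
θ = 66°, so P = cos²(33°) ≈ 0.7034.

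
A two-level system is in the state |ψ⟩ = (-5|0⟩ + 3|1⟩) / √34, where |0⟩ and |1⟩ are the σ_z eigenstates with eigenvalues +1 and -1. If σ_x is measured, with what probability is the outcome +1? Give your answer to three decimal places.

0.059

|+x⟩ = (|0⟩ + |1⟩)/√2, so ⟨+x|ψ⟩ = (-2) / (√2·√34).
P = |-2|² / 68 = 4/68.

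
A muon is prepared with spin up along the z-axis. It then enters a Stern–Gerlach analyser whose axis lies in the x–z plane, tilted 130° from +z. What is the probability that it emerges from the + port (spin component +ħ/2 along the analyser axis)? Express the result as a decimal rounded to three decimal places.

For spin-½, the probability of finding spin-up along an axis at angle θ to the initial spin direction is cos²(θ/2); spin-down is sin²(θ/2).
θ = 130°, so P = cos²(65°) ≈ 0.179.

0.179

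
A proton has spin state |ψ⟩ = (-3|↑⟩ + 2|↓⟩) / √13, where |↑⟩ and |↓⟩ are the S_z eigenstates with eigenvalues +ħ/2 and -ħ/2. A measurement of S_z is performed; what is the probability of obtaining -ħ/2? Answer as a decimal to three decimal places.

0.308

The -ħ/2 outcome corresponds to |↓⟩. Its amplitude in |ψ⟩ is 2/√13.
P = |2|² / 13 = 4/13.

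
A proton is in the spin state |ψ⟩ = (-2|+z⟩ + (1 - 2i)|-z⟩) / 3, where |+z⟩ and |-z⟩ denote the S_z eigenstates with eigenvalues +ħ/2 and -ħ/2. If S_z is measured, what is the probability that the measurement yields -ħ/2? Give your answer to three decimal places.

0.556

The -ħ/2 outcome corresponds to |-z⟩. Its amplitude in |ψ⟩ is (1 - 2i)/3.
P = |1 - 2i|² / 9 = 5/9.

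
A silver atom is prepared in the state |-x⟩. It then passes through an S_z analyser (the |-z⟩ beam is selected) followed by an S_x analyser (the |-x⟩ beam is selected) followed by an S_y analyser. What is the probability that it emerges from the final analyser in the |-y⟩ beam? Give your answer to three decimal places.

0.125

First analyser (S_z): from |-x⟩, P(|-z⟩) = 1/2.
After stage 1 the state is |-z⟩; P(|-x⟩) = |⟨-x|-z⟩|² = 1/2.
After stage 2 the state is |-x⟩; P(|-y⟩) = |⟨-y|-x⟩|² = 1/2.
Joint probability = 1/2 × 1/2 × 1/2 = 0.125.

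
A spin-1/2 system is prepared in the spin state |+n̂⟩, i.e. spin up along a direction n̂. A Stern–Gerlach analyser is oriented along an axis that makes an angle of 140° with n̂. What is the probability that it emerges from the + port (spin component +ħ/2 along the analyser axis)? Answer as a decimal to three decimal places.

0.117

For spin-½, the probability of finding spin-up along an axis at angle θ to the initial spin direction is cos²(θ/2); spin-down is sin²(θ/2).
θ = 140°, so P = cos²(70°) ≈ 0.117.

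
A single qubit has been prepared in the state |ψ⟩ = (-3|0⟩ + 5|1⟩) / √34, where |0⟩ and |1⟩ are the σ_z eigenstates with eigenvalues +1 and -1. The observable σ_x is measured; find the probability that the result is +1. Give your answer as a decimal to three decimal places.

|+x⟩ = (|0⟩ + |1⟩)/√2, so ⟨+x|ψ⟩ = (2) / (√2·√34).
P = |2|² / 68 = 4/68.

0.059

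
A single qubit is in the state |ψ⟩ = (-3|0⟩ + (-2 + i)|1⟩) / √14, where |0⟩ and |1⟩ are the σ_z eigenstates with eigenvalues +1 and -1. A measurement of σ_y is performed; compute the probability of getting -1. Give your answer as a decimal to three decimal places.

0.714

|-y⟩ = (|0⟩ - i|1⟩)/√2, so ⟨-y|ψ⟩ = (-4 - 2i) / (√2·√14).
P = |-4 - 2i|² / 28 = 20/28.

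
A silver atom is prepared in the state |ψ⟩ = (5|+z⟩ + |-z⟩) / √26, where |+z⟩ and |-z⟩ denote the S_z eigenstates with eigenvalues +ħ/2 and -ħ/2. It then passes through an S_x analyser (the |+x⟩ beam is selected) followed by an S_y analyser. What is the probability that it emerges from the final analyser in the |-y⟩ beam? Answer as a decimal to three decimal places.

First analyser (S_x): P(|+x⟩) = |⟨+x|ψ⟩|² = 36/52.
After stage 1 the state is |+x⟩; P(|-y⟩) = |⟨-y|+x⟩|² = 1/2.
Joint probability = 36/52 × 1/2 = 0.346.

0.346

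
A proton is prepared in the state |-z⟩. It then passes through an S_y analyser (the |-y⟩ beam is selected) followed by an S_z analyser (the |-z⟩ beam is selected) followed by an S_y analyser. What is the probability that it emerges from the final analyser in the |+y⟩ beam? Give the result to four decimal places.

0.1250

First analyser (S_y): from |-z⟩, P(|-y⟩) = 1/2.
After stage 1 the state is |-y⟩; P(|-z⟩) = |⟨-z|-y⟩|² = 1/2.
After stage 2 the state is |-z⟩; P(|+y⟩) = |⟨+y|-z⟩|² = 1/2.
Joint probability = 1/2 × 1/2 × 1/2 = 0.1250.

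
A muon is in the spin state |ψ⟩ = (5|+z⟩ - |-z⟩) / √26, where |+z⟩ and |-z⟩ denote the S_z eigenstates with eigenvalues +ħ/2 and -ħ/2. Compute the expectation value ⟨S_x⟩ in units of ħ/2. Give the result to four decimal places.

-0.3846

⟨σ_x⟩ = 2 Re(a* b)/(|a|²+|b|²) with a = 5, b = -1.
a* b = -5, so ⟨σ_x⟩ = -10/26.
⟨S_x⟩ = (ħ/2)·⟨σ_x⟩.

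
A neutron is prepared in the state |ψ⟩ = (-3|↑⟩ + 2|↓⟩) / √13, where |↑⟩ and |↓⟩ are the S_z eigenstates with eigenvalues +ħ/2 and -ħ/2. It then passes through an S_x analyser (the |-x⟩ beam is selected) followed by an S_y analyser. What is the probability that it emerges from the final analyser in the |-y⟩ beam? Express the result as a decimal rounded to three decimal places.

First analyser (S_x): P(|-x⟩) = |⟨-x|ψ⟩|² = 25/26.
After stage 1 the state is |-x⟩; P(|-y⟩) = |⟨-y|-x⟩|² = 1/2.
Joint probability = 25/26 × 1/2 = 0.481.

0.481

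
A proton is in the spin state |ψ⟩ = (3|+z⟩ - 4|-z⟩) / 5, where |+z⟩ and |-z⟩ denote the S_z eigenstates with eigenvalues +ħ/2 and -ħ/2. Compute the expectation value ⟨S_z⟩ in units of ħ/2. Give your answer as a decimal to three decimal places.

-0.280

⟨σ_z⟩ = |a|² - |b|² divided by |a|²+|b|², with a, b the |+z⟩, |-z⟩ amplitudes.
= (9 - 16)/25 = -7/25.
⟨S_z⟩ = (ħ/2)·⟨σ_z⟩.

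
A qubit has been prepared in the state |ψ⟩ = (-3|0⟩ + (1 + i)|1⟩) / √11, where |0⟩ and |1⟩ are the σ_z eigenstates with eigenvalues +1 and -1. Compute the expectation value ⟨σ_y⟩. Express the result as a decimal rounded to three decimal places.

⟨σ_y⟩ = 2 Im(a* b)/(|a|²+|b|²) with a = -3, b = (1 + i).
a* b = (-3 - 3i), so ⟨σ_y⟩ = -6/11.

-0.545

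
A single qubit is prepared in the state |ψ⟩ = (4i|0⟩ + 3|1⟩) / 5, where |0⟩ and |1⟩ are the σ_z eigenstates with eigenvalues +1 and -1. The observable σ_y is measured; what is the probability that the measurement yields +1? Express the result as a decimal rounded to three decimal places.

0.020

|+y⟩ = (|0⟩ + i|1⟩)/√2, so ⟨+y|ψ⟩ = (i) / (√2·5).
P = |i|² / 50 = 1/50.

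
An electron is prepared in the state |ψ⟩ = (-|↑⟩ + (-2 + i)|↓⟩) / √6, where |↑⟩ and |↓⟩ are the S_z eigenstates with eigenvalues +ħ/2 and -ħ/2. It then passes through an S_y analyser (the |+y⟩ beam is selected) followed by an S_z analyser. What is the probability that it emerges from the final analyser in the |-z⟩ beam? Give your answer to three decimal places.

First analyser (S_y): P(|+y⟩) = |⟨+y|ψ⟩|² = 4/12.
After stage 1 the state is |+y⟩; P(|-z⟩) = |⟨-z|+y⟩|² = 1/2.
Joint probability = 4/12 × 1/2 = 0.167.

0.167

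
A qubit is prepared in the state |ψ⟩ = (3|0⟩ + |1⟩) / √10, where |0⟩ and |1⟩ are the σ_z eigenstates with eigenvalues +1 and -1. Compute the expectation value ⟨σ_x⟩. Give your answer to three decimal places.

⟨σ_x⟩ = 2 Re(a* b)/(|a|²+|b|²) with a = 3, b = 1.
a* b = 3, so ⟨σ_x⟩ = 6/10.

0.600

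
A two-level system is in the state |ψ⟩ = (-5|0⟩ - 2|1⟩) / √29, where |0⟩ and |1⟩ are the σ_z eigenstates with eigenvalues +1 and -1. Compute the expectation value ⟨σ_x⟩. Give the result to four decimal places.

⟨σ_x⟩ = 2 Re(a* b)/(|a|²+|b|²) with a = -5, b = -2.
a* b = 10, so ⟨σ_x⟩ = 20/29.

0.6897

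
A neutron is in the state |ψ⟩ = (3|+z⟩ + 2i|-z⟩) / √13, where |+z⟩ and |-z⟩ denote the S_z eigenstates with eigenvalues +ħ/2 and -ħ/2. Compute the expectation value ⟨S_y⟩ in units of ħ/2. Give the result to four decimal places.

⟨σ_y⟩ = 2 Im(a* b)/(|a|²+|b|²) with a = 3, b = 2i.
a* b = 6i, so ⟨σ_y⟩ = 12/13.
⟨S_y⟩ = (ħ/2)·⟨σ_y⟩.

0.9231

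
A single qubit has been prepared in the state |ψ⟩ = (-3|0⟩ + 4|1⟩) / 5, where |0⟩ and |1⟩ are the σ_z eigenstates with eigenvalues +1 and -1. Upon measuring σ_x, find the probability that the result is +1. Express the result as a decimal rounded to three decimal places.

0.020

|+x⟩ = (|0⟩ + |1⟩)/√2, so ⟨+x|ψ⟩ = (1) / (√2·5).
P = |1|² / 50 = 1/50.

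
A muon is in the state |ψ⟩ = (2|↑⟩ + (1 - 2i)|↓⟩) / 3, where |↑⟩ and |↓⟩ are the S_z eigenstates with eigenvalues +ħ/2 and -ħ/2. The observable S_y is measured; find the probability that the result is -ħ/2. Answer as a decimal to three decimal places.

|-y⟩ = (|↑⟩ - i|↓⟩)/√2, so ⟨-y|ψ⟩ = (4 + i) / (√2·3).
P = |4 + i|² / 18 = 17/18.

0.944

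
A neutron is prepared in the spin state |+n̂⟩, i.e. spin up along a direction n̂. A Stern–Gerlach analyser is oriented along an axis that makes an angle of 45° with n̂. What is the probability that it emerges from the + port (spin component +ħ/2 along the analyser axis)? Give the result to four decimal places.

For spin-½, the probability of finding spin-up along an axis at angle θ to the initial spin direction is cos²(θ/2); spin-down is sin²(θ/2).
θ = 45°, so P = cos²(22.5°) ≈ 0.8536.

0.8536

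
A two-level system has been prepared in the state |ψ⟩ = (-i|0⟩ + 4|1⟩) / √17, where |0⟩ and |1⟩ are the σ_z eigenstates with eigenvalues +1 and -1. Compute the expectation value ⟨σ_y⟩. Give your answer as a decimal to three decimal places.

⟨σ_y⟩ = 2 Im(a* b)/(|a|²+|b|²) with a = -i, b = 4.
a* b = 4i, so ⟨σ_y⟩ = 8/17.

0.471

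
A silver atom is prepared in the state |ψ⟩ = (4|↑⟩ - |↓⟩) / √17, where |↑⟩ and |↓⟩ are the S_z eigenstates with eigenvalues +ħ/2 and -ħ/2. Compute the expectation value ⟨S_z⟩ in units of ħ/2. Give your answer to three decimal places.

0.882

⟨σ_z⟩ = |a|² - |b|² divided by |a|²+|b|², with a, b the |↑⟩, |↓⟩ amplitudes.
= (16 - 1)/17 = 15/17.
⟨S_z⟩ = (ħ/2)·⟨σ_z⟩.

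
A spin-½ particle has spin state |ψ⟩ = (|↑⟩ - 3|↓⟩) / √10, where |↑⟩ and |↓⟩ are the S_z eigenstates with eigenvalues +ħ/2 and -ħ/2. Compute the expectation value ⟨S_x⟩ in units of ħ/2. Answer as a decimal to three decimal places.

-0.600

⟨σ_x⟩ = 2 Re(a* b)/(|a|²+|b|²) with a = 1, b = -3.
a* b = -3, so ⟨σ_x⟩ = -6/10.
⟨S_x⟩ = (ħ/2)·⟨σ_x⟩.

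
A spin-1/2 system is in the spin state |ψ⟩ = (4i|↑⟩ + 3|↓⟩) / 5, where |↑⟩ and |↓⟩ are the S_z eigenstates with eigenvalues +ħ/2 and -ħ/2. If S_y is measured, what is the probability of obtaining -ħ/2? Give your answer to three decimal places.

|-y⟩ = (|↑⟩ - i|↓⟩)/√2, so ⟨-y|ψ⟩ = (7i) / (√2·5).
P = |7i|² / 50 = 49/50.

0.980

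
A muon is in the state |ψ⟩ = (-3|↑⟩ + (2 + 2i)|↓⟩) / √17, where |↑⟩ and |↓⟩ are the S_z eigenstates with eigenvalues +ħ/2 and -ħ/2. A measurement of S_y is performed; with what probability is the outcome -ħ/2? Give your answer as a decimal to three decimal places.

|-y⟩ = (|↑⟩ - i|↓⟩)/√2, so ⟨-y|ψ⟩ = (-5 + 2i) / (√2·√17).
P = |-5 + 2i|² / 34 = 29/34.

0.853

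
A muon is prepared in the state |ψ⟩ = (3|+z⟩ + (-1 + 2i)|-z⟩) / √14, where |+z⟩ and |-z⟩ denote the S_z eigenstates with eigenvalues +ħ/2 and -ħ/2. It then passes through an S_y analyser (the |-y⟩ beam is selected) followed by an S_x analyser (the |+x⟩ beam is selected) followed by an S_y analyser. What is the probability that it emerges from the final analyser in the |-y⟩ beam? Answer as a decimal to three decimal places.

0.018

First analyser (S_y): P(|-y⟩) = |⟨-y|ψ⟩|² = 2/28.
After stage 1 the state is |-y⟩; P(|+x⟩) = |⟨+x|-y⟩|² = 1/2.
After stage 2 the state is |+x⟩; P(|-y⟩) = |⟨-y|+x⟩|² = 1/2.
Joint probability = 2/28 × 1/2 × 1/2 = 0.018.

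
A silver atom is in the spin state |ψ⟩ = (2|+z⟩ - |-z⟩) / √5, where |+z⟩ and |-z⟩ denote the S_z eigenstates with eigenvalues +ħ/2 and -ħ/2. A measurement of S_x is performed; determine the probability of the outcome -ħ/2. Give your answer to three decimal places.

0.900

|-x⟩ = (|+z⟩ - |-z⟩)/√2, so ⟨-x|ψ⟩ = (3) / (√2·√5).
P = |3|² / 10 = 9/10.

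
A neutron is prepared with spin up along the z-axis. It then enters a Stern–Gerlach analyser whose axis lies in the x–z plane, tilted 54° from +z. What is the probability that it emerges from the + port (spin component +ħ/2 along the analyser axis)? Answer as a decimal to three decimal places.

For spin-½, the probability of finding spin-up along an axis at angle θ to the initial spin direction is cos²(θ/2); spin-down is sin²(θ/2).
θ = 54°, so P = cos²(27°) ≈ 0.794.

0.794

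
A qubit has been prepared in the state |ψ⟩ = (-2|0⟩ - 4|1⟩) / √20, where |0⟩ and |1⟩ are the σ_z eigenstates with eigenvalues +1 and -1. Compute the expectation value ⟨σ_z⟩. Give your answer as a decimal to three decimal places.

⟨σ_z⟩ = |a|² - |b|² divided by |a|²+|b|², with a, b the |0⟩, |1⟩ amplitudes.
= (4 - 16)/20 = -12/20.

-0.600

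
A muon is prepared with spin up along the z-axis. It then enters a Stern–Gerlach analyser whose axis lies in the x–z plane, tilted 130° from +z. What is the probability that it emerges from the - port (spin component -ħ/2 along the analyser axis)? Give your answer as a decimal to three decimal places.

For spin-½, the probability of finding spin-up along an axis at angle θ to the initial spin direction is cos²(θ/2); spin-down is sin²(θ/2).
θ = 130°, so P = sin²(65°) ≈ 0.821.

0.821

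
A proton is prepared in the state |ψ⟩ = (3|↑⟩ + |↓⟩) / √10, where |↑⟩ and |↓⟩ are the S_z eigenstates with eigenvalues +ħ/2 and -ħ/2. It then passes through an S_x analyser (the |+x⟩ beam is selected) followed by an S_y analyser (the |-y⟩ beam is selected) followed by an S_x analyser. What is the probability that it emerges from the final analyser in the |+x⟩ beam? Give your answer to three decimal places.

0.200

First analyser (S_x): P(|+x⟩) = |⟨+x|ψ⟩|² = 16/20.
After stage 1 the state is |+x⟩; P(|-y⟩) = |⟨-y|+x⟩|² = 1/2.
After stage 2 the state is |-y⟩; P(|+x⟩) = |⟨+x|-y⟩|² = 1/2.
Joint probability = 16/20 × 1/2 × 1/2 = 0.200.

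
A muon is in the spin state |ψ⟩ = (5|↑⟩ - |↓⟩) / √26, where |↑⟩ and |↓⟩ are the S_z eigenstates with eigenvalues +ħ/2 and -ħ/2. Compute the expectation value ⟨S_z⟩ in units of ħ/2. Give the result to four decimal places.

⟨σ_z⟩ = |a|² - |b|² divided by |a|²+|b|², with a, b the |↑⟩, |↓⟩ amplitudes.
= (25 - 1)/26 = 24/26.
⟨S_z⟩ = (ħ/2)·⟨σ_z⟩.

0.9231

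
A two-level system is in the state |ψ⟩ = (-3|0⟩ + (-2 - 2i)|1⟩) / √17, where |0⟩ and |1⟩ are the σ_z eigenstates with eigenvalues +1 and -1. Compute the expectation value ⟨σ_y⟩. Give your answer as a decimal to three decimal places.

⟨σ_y⟩ = 2 Im(a* b)/(|a|²+|b|²) with a = -3, b = (-2 - 2i).
a* b = (6 + 6i), so ⟨σ_y⟩ = 12/17.

0.706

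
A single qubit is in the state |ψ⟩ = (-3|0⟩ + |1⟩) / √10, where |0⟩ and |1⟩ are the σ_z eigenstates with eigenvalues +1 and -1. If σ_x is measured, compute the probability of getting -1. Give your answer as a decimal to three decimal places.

|-x⟩ = (|0⟩ - |1⟩)/√2, so ⟨-x|ψ⟩ = (-4) / (√2·√10).
P = |-4|² / 20 = 16/20.

0.800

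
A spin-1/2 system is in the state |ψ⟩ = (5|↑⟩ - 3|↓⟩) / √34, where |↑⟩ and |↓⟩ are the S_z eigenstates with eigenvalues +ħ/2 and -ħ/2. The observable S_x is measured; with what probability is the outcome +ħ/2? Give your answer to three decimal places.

|+x⟩ = (|↑⟩ + |↓⟩)/√2, so ⟨+x|ψ⟩ = (2) / (√2·√34).
P = |2|² / 68 = 4/68.

0.059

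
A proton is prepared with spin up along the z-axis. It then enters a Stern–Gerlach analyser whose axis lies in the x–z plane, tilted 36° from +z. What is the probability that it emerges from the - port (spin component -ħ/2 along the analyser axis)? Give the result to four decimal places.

0.0955

For spin-½, the probability of finding spin-up along an axis at angle θ to the initial spin direction is cos²(θ/2); spin-down is sin²(θ/2).
θ = 36°, so P = sin²(18°) ≈ 0.0955.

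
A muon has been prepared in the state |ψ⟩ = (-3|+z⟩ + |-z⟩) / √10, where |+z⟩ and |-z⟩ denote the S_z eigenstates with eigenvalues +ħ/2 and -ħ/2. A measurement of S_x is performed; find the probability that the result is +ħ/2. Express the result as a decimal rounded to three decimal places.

0.200

|+x⟩ = (|+z⟩ + |-z⟩)/√2, so ⟨+x|ψ⟩ = (-2) / (√2·√10).
P = |-2|² / 20 = 4/20.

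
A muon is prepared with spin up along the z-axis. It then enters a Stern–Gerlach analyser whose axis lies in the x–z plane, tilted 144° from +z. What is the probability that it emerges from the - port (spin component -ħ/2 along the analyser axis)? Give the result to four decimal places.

For spin-½, the probability of finding spin-up along an axis at angle θ to the initial spin direction is cos²(θ/2); spin-down is sin²(θ/2).
θ = 144°, so P = sin²(72°) ≈ 0.9045.

0.9045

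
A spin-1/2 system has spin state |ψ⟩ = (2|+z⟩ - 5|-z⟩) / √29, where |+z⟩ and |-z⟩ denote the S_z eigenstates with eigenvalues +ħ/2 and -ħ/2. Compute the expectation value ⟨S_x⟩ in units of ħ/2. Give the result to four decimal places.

⟨σ_x⟩ = 2 Re(a* b)/(|a|²+|b|²) with a = 2, b = -5.
a* b = -10, so ⟨σ_x⟩ = -20/29.
⟨S_x⟩ = (ħ/2)·⟨σ_x⟩.

-0.6897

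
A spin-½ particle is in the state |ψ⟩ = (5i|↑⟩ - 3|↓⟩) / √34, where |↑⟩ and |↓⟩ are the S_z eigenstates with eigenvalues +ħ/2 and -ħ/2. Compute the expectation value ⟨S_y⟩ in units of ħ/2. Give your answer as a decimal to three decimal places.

⟨σ_y⟩ = 2 Im(a* b)/(|a|²+|b|²) with a = 5i, b = -3.
a* b = 15i, so ⟨σ_y⟩ = 30/34.
⟨S_y⟩ = (ħ/2)·⟨σ_y⟩.

0.882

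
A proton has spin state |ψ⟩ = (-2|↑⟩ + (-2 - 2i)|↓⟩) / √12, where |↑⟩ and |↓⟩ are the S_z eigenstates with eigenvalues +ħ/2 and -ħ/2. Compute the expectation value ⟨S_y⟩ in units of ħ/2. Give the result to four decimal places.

⟨σ_y⟩ = 2 Im(a* b)/(|a|²+|b|²) with a = -2, b = (-2 - 2i).
a* b = (4 + 4i), so ⟨σ_y⟩ = 8/12.
⟨S_y⟩ = (ħ/2)·⟨σ_y⟩.

0.6667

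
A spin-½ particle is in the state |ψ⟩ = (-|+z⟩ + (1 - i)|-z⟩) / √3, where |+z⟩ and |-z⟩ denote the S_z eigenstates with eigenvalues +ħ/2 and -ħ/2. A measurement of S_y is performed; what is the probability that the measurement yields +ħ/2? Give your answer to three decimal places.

|+y⟩ = (|+z⟩ + i|-z⟩)/√2, so ⟨+y|ψ⟩ = (-2 - i) / (√2·√3).
P = |-2 - i|² / 6 = 5/6.

0.833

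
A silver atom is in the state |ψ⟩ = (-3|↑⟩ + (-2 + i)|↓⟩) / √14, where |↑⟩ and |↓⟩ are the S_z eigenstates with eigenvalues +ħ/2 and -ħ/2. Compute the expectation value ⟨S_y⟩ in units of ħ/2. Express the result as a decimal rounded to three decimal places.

⟨σ_y⟩ = 2 Im(a* b)/(|a|²+|b|²) with a = -3, b = (-2 + i).
a* b = (6 - 3i), so ⟨σ_y⟩ = -6/14.
⟨S_y⟩ = (ħ/2)·⟨σ_y⟩.

-0.429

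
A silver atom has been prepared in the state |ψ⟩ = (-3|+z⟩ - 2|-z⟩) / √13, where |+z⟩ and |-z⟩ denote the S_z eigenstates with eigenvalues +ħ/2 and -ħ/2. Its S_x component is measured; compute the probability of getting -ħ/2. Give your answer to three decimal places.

0.038

|-x⟩ = (|+z⟩ - |-z⟩)/√2, so ⟨-x|ψ⟩ = (-1) / (√2·√13).
P = |-1|² / 26 = 1/26.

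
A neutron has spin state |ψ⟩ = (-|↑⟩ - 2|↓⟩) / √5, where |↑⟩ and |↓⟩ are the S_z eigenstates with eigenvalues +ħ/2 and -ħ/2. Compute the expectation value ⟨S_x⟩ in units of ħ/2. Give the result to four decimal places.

0.8000

⟨σ_x⟩ = 2 Re(a* b)/(|a|²+|b|²) with a = -1, b = -2.
a* b = 2, so ⟨σ_x⟩ = 4/5.
⟨S_x⟩ = (ħ/2)·⟨σ_x⟩.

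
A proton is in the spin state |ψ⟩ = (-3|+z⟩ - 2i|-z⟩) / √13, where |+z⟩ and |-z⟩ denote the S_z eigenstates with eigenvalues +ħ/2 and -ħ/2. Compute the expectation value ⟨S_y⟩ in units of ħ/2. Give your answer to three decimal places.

0.923

⟨σ_y⟩ = 2 Im(a* b)/(|a|²+|b|²) with a = -3, b = -2i.
a* b = 6i, so ⟨σ_y⟩ = 12/13.
⟨S_y⟩ = (ħ/2)·⟨σ_y⟩.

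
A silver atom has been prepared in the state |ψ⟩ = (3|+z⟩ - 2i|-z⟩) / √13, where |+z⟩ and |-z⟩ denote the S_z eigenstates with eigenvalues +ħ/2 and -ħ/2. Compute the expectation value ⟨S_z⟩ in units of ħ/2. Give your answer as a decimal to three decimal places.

⟨σ_z⟩ = |a|² - |b|² divided by |a|²+|b|², with a, b the |+z⟩, |-z⟩ amplitudes.
= (9 - 4)/13 = 5/13.
⟨S_z⟩ = (ħ/2)·⟨σ_z⟩.

0.385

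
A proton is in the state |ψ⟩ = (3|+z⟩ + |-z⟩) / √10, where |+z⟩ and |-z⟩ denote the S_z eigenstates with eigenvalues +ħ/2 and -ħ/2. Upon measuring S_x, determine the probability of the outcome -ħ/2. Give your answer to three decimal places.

0.200

|-x⟩ = (|+z⟩ - |-z⟩)/√2, so ⟨-x|ψ⟩ = (2) / (√2·√10).
P = |2|² / 20 = 4/20.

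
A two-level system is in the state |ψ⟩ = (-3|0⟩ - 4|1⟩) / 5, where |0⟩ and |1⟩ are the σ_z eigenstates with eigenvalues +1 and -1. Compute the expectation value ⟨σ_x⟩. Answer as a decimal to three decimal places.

0.960

⟨σ_x⟩ = 2 Re(a* b)/(|a|²+|b|²) with a = -3, b = -4.
a* b = 12, so ⟨σ_x⟩ = 24/25.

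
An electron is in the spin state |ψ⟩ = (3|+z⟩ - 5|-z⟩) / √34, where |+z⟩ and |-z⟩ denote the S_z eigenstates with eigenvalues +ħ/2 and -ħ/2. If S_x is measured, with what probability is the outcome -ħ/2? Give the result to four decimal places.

0.9412

|-x⟩ = (|+z⟩ - |-z⟩)/√2, so ⟨-x|ψ⟩ = (8) / (√2·√34).
P = |8|² / 68 = 64/68.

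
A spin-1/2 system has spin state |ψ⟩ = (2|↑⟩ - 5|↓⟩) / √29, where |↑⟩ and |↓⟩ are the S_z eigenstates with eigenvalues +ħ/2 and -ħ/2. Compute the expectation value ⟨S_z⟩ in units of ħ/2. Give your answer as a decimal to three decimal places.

⟨σ_z⟩ = |a|² - |b|² divided by |a|²+|b|², with a, b the |↑⟩, |↓⟩ amplitudes.
= (4 - 25)/29 = -21/29.
⟨S_z⟩ = (ħ/2)·⟨σ_z⟩.

-0.724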